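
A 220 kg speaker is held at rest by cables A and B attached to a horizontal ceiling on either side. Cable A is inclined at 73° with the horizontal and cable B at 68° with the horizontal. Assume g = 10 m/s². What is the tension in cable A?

Weight W = 220 × 10 = 2200 N acts straight down.
Horizontal: T_A cos 73° = T_B cos 68°  →  T_B = 0.7805 T_A.
Vertical: T_A sin 73° + T_B sin 68° = 2200.
Substituting the horizontal relation into the vertical equation gives 1.68 T_A = 2200, so T_A = 1310 N.

T_A ≈ 1310 N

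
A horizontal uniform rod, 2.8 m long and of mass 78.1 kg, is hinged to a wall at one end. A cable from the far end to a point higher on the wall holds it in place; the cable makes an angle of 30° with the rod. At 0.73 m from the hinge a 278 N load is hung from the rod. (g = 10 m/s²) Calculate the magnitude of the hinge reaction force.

|H| ≈ 999 N

Take torques about the hinge: T sin 30° · 2.8 = 78.1×10×1.4 + 278×0.73 = 1296.3 N·m.
So T = 1296.3 / (0.5000 × 2.8) = 925.96 N.
ΣF_x = 0: H_x = T cos 30° = 801.9 N.
ΣF_y = 0: H_y = (78.1×10 + 278) − T sin 30° = 1059 − 462.98 = 596.02 N.
|H| = √(H_x² + H_y²) = √((801.9)² + (596.02)²) = 999.14 N.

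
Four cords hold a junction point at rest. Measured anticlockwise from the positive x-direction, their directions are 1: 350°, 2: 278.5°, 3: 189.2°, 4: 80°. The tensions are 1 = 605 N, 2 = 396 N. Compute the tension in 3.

T_3 ≈ 774 N

Resolve: ΣF_x = 605 cos 350° + 396 cos 278.5° + T_3 cos 189.2° + T_4 cos 80° = 0.
        ΣF_y = 605 sin 350° + 396 sin 278.5° + T_3 sin 189.2° + T_4 sin 80° = 0.
The known terms sum to (654.3, -496.7) N, so -0.9871 T_3 + 0.1736 T_4 = -654.3 and -0.1599 T_3 + 0.9848 T_4 = 496.7.
Solving simultaneously: T_3 = 773.7 N, T_4 = 630 N.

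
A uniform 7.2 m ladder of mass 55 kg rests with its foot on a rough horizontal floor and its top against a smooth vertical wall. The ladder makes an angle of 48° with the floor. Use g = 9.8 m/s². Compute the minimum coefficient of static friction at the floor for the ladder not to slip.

μ_min ≈ 0.450

ΣF_y = 0: N_floor = 55×9.8 = 539 N.
Torques about the foot: N_wall · 7.2 sin 48° = 55×9.8×3.6 cos 48° → N_wall = 242.66 N.
ΣF_x = 0: f_floor = N_wall = 242.66 N.
μ_min = f_floor / N_floor = 242.66 / 539 = 0.4502.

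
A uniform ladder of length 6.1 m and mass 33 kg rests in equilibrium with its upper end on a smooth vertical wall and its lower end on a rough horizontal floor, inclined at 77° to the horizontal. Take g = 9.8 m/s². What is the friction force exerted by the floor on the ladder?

Torques about the foot: N_wall · 6.1 sin 77° = 33×9.8×3.05 cos 77° → N_wall = 37.331 N.
ΣF_x = 0: f_floor = N_wall = 37.331 N.

f ≈ 37.3 N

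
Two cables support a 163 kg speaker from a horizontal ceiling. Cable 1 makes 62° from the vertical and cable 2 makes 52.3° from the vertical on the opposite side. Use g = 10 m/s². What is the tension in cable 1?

Angles from the horizontal: cable 1 is 90° − 62° = 28°, cable 2 is 90° − 52.3° = 37.7°.
Weight W = 163 × 10 = 1630 N acts straight down.
Horizontal: T_1 cos 28° = T_2 cos 37.7°  →  T_2 = 1.116 T_1.
Vertical: T_1 sin 28° + T_2 sin 37.7° = 1630.
Substituting the horizontal relation into the vertical equation gives 1.152 T_1 = 1630, so T_1 = 1415 N.

T_1 ≈ 1420 N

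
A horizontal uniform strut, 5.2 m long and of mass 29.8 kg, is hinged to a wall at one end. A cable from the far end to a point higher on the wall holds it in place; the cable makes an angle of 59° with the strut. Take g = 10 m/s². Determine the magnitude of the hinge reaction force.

Take torques about the hinge: T sin 59° · 5.2 = 29.8×10×2.6 = 774.8 N·m.
So T = 774.8 / (0.8572 × 5.2) = 173.83 N.
ΣF_x = 0: H_x = T cos 59° = 89.528 N.
ΣF_y = 0: H_y = (29.8×10) − T sin 59° = 298 − 149 = 149 N.
|H| = √(H_x² + H_y²) = √((89.528)² + (149)²) = 173.83 N.

|H| ≈ 174 N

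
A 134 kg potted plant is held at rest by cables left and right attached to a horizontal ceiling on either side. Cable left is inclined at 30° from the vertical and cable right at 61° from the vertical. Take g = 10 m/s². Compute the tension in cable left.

T_left ≈ 1170 N

Angles from the horizontal: cable left is 90° − 30° = 60°, cable right is 90° − 61° = 29°.
Weight W = 134 × 10 = 1340 N acts straight down.
Horizontal: T_left cos 60° = T_right cos 29°  →  T_right = 0.5717 T_left.
Vertical: T_left sin 60° + T_right sin 29° = 1340.
Substituting the horizontal relation into the vertical equation gives 1.143 T_left = 1340, so T_left = 1172 N.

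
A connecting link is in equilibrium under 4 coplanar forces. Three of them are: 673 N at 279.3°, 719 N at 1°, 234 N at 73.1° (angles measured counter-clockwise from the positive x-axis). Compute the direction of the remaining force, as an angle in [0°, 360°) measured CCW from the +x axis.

Sum the known components: ΣF_x = 895.7 N, ΣF_y = -427.7 N.
For equilibrium the remaining force must supply (−ΣF_x, −ΣF_y) = (-895.7, 427.7) N.
Magnitude = √((-895.7)² + (427.7)²) = 992.6 N; direction = atan2(427.7, -895.7) = 154.5°.

θ ≈ 154°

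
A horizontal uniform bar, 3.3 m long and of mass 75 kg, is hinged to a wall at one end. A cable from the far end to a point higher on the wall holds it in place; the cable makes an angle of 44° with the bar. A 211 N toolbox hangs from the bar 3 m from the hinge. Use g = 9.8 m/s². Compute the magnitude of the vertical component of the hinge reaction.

Take torques about the hinge: T sin 44° · 3.3 = 75×9.8×1.65 + 211×3 = 1845.8 N·m.
So T = 1845.8 / (0.6947 × 3.3) = 805.17 N.
ΣF_y = 0: H_y = (75×9.8 + 211) − T sin 44° = 946 − 559.32 = 386.68 N.

|H_y| ≈ 387 N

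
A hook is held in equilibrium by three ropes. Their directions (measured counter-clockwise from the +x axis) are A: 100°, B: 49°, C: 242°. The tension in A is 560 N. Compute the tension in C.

Resolve: ΣF_x = 560 cos 100° + T_B cos 49° + T_C cos 242° = 0.
        ΣF_y = 560 sin 100° + T_B sin 49° + T_C sin 242° = 0.
The known terms sum to (-97.24, 551.5) N, so 0.6561 T_B − 0.4695 T_C = 97.24 and 0.7547 T_B − 0.8829 T_C = -551.5.
Solving simultaneously: T_B = 1533 N, T_C = 1935 N.

T_C ≈ 1930 N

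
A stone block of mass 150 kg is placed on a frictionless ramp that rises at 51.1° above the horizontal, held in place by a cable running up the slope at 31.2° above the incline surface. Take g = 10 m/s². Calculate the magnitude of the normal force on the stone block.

N ≈ 235 N

Take axes along and perpendicular to the incline. Weight components: W sin 51.1° = 1167 N down-slope, W cos 51.1° = 941.9 N into the surface.
Along incline: T cos 31.2° = W sin 51.1° → T = 1365 N.
Perpendicular: N = W cos 51.1° − T sin 31.2° = 235 N.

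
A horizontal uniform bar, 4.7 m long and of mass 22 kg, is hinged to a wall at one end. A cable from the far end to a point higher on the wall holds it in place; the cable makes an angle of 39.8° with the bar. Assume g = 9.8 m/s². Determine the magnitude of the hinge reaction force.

Take torques about the hinge: T sin 39.8° · 4.7 = 22×9.8×2.35 = 506.66 N·m.
So T = 506.66 / (0.6401 × 4.7) = 168.41 N.
ΣF_x = 0: H_x = T cos 39.8° = 129.39 N.
ΣF_y = 0: H_y = (22×9.8) − T sin 39.8° = 215.6 − 107.8 = 107.8 N.
|H| = √(H_x² + H_y²) = √((129.39)² + (107.8)²) = 168.41 N.

|H| ≈ 168 N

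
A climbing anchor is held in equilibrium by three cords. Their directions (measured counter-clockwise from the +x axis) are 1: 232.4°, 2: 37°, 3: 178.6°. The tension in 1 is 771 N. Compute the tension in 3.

T_3 ≈ 330 N

Resolve: ΣF_x = 771 cos 232.4° + T_2 cos 37° + T_3 cos 178.6° = 0.
        ΣF_y = 771 sin 232.4° + T_2 sin 37° + T_3 sin 178.6° = 0.
The known terms sum to (-470.4, -610.9) N, so 0.7986 T_2 − 0.9997 T_3 = 470.4 and 0.6018 T_2 + 0.0244 T_3 = 610.9.
Solving simultaneously: T_2 = 1002 N, T_3 = 329.6 N.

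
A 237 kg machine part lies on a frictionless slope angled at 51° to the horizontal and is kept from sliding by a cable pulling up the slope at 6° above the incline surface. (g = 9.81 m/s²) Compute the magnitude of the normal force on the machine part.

N ≈ 1270 N

Take axes along and perpendicular to the incline. Weight components: W sin 51° = 1807 N down-slope, W cos 51° = 1463 N into the surface.
Along incline: T cos 6° = W sin 51° → T = 1817 N.
Perpendicular: N = W cos 51° − T sin 6° = 1273 N.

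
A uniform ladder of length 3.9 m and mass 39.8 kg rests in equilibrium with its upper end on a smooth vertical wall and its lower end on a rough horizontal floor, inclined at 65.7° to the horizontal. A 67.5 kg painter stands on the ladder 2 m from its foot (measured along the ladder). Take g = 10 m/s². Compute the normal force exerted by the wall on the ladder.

Torques about the foot: N_wall · 3.9 sin 65.7° = 39.8×10×1.95 cos 65.7° + 67.5×10×2 cos 65.7° → N_wall = 246.15 N.

N_wall ≈ 246 N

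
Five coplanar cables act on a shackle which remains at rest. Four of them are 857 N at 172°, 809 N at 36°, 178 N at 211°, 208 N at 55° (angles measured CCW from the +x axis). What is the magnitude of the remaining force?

Sum the known components: ΣF_x = -227.4 N, ΣF_y = 673.5 N.
For equilibrium the remaining force must supply (−ΣF_x, −ΣF_y) = (227.4, -673.5) N.
Magnitude = √((227.4)² + (-673.5)²) = 710.9 N; direction = atan2(-673.5, 227.4) = 288.7°.

F ≈ 711 N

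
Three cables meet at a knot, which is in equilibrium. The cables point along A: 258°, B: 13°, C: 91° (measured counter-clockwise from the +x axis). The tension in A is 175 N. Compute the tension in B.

T_B ≈ 40.2 N

Resolve: ΣF_x = 175 cos 258° + T_B cos 13° + T_C cos 91° = 0.
        ΣF_y = 175 sin 258° + T_B sin 13° + T_C sin 91° = 0.
The known terms sum to (-36.38, -171.2) N, so 0.9744 T_B − 0.0175 T_C = 36.38 and 0.2250 T_B + 0.9998 T_C = 171.2.
Solving simultaneously: T_B = 40.25 N, T_C = 162.1 N.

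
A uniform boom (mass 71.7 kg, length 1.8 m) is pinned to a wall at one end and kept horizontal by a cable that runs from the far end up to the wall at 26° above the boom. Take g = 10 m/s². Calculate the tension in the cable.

T ≈ 818 N

Take torques about the hinge: T sin 26° · 1.8 = 71.7×10×0.9 = 645.3 N·m.
So T = 645.3 / (0.4384 × 1.8) = 817.8 N.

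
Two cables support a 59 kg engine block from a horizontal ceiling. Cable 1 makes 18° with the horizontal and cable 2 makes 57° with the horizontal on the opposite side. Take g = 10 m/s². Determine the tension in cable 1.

T_1 ≈ 333 N

Weight W = 59 × 10 = 590 N acts straight down.
Horizontal: T_1 cos 18° = T_2 cos 57°  →  T_2 = 1.746 T_1.
Vertical: T_1 sin 18° + T_2 sin 57° = 590.
Substituting the horizontal relation into the vertical equation gives 1.774 T_1 = 590, so T_1 = 332.7 N.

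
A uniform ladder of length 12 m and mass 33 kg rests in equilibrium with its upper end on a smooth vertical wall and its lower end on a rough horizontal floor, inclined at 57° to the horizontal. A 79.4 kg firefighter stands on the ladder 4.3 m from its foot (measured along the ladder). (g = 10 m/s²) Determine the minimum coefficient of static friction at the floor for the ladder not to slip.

μ_min ≈ 0.260

ΣF_y = 0: N_floor = 33×10 + 79.4×10 = 1124 N.
Torques about the foot: N_wall · 12 sin 57° = 33×10×6 cos 57° + 79.4×10×4.3 cos 57° → N_wall = 291.92 N.
ΣF_x = 0: f_floor = N_wall = 291.92 N.
μ_min = f_floor / N_floor = 291.92 / 1124 = 0.2597.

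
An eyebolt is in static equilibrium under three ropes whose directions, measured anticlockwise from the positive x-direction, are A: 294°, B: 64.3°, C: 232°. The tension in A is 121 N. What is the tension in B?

T_B ≈ 502 N

Resolve: ΣF_x = 121 cos 294° + T_B cos 64.3° + T_C cos 232° = 0.
        ΣF_y = 121 sin 294° + T_B sin 64.3° + T_C sin 232° = 0.
The known terms sum to (49.22, -110.5) N, so 0.4337 T_B − 0.6157 T_C = -49.22 and 0.9011 T_B − 0.7880 T_C = 110.5.
Solving simultaneously: T_B = 501.5 N, T_C = 433.2 N.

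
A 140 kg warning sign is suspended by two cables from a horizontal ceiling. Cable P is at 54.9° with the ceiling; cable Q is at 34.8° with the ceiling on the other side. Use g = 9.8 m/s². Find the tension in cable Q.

Weight W = 140 × 9.8 = 1372 N acts straight down.
Horizontal: T_P cos 54.9° = T_Q cos 34.8°  →  T_P = 1.428 T_Q.
Vertical: T_P sin 54.9° + T_Q sin 34.8° = 1372.
Substituting the horizontal relation into the vertical equation gives 1.739 T_Q = 1372, so T_Q = 788.9 N.

T_Q ≈ 789 N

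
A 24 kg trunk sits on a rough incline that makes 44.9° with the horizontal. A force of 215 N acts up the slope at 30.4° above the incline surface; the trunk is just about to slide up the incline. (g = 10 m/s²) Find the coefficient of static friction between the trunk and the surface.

μ ≈ 0.262

On the verge of sliding up the incline, friction is at its maximum μN and acts down the slope.
Perpendicular to incline: N = W cos 44.9° − P sin 30.4° = 170 − 108.8 = 61.2 N.
Along incline: P cos 30.4° − μN = W sin 44.9° → μ = −(W sin 44.9° − P cos 30.4°) / N = 0.2619.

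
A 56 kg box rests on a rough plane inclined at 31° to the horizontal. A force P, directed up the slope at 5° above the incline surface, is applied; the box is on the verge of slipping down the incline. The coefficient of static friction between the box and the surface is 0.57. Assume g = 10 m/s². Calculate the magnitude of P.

On the verge of sliding down the incline, friction equals μN and acts up the slope.
Perpendicular: N + P sin 5° = W cos 31° = 480 N.
Along incline: P cos 5° + μN = W sin 31° with W sin 31° = 288.4 N.
Solving the pair for P and N: P = 15.65 N, N = 478.6 N (and f = μN = 272.8 N).

P ≈ 15.7 N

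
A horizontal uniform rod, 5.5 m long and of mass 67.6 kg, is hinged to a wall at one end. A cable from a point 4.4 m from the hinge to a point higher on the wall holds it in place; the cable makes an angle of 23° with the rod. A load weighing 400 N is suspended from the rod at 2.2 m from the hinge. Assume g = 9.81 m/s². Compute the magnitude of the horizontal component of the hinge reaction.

Take torques about the hinge: T sin 23° · 4.4 = 67.6×9.81×2.75 + 400×2.2 = 2703.7 N·m.
So T = 2703.7 / (0.3907 × 4.4) = 1572.6 N.
ΣF_x = 0: H_x = T cos 23° = 1447.6 N.

H_x ≈ 1450 N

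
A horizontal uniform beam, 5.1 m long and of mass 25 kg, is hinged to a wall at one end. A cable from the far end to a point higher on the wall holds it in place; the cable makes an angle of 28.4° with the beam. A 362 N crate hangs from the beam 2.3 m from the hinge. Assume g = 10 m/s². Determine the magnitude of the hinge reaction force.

Take torques about the hinge: T sin 28.4° · 5.1 = 25×10×2.55 + 362×2.3 = 1470.1 N·m.
So T = 1470.1 / (0.4756 × 5.1) = 606.06 N.
ΣF_x = 0: H_x = T cos 28.4° = 533.12 N.
ΣF_y = 0: H_y = (25×10 + 362) − T sin 28.4° = 612 − 288.25 = 323.75 N.
|H| = √(H_x² + H_y²) = √((533.12)² + (323.75)²) = 623.72 N.

|H| ≈ 624 N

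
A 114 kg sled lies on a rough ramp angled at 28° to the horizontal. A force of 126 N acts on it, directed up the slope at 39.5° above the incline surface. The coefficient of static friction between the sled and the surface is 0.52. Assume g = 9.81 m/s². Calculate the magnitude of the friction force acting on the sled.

f ≈ 428 N

Axes along / perpendicular to the incline. W sin 28° = 525 N down-slope; W cos 28° = 987.4 N into the surface.
Perpendicular: N = W cos 28° − P sin 39.5° = 987.4 − 80.15 = 907.3 N.
Along incline: P cos 39.5° + f = W sin 28° (friction acts up-slope) → f = 525 − 97.22 = 427.8 N.
|f| = 427.8 N ≤ μN = 471.8 N, so the sled is indeed static.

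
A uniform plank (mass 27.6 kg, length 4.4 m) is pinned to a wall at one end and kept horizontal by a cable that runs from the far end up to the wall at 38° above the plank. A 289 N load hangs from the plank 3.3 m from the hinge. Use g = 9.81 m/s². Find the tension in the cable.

T ≈ 572 N

Take torques about the hinge: T sin 38° · 4.4 = 27.6×9.81×2.2 + 289×3.3 = 1549.4 N·m.
So T = 1549.4 / (0.6157 × 4.4) = 571.95 N.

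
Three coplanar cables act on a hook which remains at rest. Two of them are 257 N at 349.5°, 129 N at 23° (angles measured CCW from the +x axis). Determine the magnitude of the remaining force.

F ≈ 371 N

Sum the known components: ΣF_x = 371.4 N, ΣF_y = 3.57 N.
For equilibrium the remaining force must supply (−ΣF_x, −ΣF_y) = (-371.4, -3.57) N.
Magnitude = √((-371.4)² + (-3.57)²) = 371.5 N; direction = atan2(-3.57, -371.4) = 180.6°.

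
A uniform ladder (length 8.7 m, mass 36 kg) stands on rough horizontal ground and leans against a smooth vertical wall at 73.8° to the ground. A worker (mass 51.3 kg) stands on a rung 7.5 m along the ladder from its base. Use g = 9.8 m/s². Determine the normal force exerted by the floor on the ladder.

ΣF_y = 0: N_floor = 36×9.8 + 51.3×9.8 = 855.54 N.

N_floor ≈ 856 N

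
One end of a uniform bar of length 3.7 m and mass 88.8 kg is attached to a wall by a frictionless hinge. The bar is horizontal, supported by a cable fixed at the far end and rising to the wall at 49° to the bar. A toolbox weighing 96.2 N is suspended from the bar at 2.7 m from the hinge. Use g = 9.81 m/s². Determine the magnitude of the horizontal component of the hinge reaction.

Take torques about the hinge: T sin 49° · 3.7 = 88.8×9.81×1.85 + 96.2×2.7 = 1871.3 N·m.
So T = 1871.3 / (0.7547 × 3.7) = 670.14 N.
ΣF_x = 0: H_x = T cos 49° = 439.65 N.

H_x ≈ 440 N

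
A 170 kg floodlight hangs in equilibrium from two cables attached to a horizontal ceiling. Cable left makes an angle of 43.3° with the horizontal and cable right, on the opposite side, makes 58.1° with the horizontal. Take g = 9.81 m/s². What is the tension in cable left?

T_left ≈ 899 N

Weight W = 170 × 9.81 = 1668 N acts straight down.
Horizontal: T_left cos 43.3° = T_right cos 58.1°  →  T_right = 1.377 T_left.
Vertical: T_left sin 43.3° + T_right sin 58.1° = 1668.
Substituting the horizontal relation into the vertical equation gives 1.855 T_left = 1668, so T_left = 899 N.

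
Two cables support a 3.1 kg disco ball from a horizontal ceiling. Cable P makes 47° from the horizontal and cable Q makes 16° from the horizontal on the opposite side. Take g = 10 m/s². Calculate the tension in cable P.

Weight W = 3.1 × 10 = 31 N acts straight down.
Horizontal: T_P cos 47° = T_Q cos 16°  →  T_Q = 0.7095 T_P.
Vertical: T_P sin 47° + T_Q sin 16° = 31.
Substituting the horizontal relation into the vertical equation gives 0.9269 T_P = 31, so T_P = 33.44 N.

T_P ≈ 33.4 N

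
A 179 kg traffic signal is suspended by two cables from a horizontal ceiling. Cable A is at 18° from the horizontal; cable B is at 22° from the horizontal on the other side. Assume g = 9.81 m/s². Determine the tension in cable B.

Weight W = 179 × 9.81 = 1756 N acts straight down.
Horizontal: T_A cos 18° = T_B cos 22°  →  T_A = 0.9749 T_B.
Vertical: T_A sin 18° + T_B sin 22° = 1756.
Substituting the horizontal relation into the vertical equation gives 0.6759 T_B = 1756, so T_B = 2598 N.

T_B ≈ 2600 N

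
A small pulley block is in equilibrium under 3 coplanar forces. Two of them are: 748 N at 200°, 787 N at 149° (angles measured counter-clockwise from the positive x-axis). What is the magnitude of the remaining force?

Sum the known components: ΣF_x = -1377 N, ΣF_y = 149.5 N.
For equilibrium the remaining force must supply (−ΣF_x, −ΣF_y) = (1377, -149.5) N.
Magnitude = √((1377)² + (-149.5)²) = 1386 N; direction = atan2(-149.5, 1377) = 353.8°.

F ≈ 1390 N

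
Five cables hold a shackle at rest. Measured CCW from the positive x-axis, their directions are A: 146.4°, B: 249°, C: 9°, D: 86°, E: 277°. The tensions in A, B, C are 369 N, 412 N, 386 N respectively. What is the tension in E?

Resolve: ΣF_x = 369 cos 146.4° + 412 cos 249° + 386 cos 9° + T_D cos 86° + T_E cos 277° = 0.
        ΣF_y = 369 sin 146.4° + 412 sin 249° + 386 sin 9° + T_D sin 86° + T_E sin 277° = 0.
The known terms sum to (-73.75, -120) N, so 0.0698 T_D + 0.1219 T_E = 73.75 and 0.9976 T_D − 0.9925 T_E = 120.
Solving simultaneously: T_D = 460.3 N, T_E = 341.7 N.

T_E ≈ 342 N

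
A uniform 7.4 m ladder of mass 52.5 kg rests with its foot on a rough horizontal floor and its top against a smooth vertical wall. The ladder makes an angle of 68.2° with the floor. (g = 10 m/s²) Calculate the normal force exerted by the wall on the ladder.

Torques about the foot: N_wall · 7.4 sin 68.2° = 52.5×10×3.7 cos 68.2° → N_wall = 104.99 N.

N_wall ≈ 105 N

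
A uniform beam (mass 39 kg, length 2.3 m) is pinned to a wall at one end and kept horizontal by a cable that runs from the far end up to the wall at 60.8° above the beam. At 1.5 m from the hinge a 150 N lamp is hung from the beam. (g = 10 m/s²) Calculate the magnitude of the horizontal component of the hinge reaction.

Take torques about the hinge: T sin 60.8° · 2.3 = 39×10×1.15 + 150×1.5 = 673.5 N·m.
So T = 673.5 / (0.8729 × 2.3) = 335.46 N.
ΣF_x = 0: H_x = T cos 60.8° = 163.65 N.

H_x ≈ 164 N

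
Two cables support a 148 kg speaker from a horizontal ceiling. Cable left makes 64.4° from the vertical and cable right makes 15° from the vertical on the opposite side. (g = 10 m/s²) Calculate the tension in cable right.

T_right ≈ 1360 N

Angles from the horizontal: cable left is 90° − 64.4° = 25.6°, cable right is 90° − 15° = 75°.
Weight W = 148 × 10 = 1480 N acts straight down.
Horizontal: T_left cos 25.6° = T_right cos 75°  →  T_left = 0.287 T_right.
Vertical: T_left sin 25.6° + T_right sin 75° = 1480.
Substituting the horizontal relation into the vertical equation gives 1.09 T_right = 1480, so T_right = 1358 N.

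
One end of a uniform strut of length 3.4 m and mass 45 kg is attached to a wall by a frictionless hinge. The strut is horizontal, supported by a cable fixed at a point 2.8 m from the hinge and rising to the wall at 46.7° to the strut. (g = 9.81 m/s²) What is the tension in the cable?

T ≈ 368 N

Take torques about the hinge: T sin 46.7° · 2.8 = 45×9.81×1.7 = 750.47 N·m.
So T = 750.47 / (0.7278 × 2.8) = 368.28 N.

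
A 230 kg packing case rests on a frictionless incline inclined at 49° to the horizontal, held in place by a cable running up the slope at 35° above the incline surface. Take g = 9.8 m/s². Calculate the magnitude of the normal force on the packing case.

Take axes along and perpendicular to the incline. Weight components: W sin 49° = 1701 N down-slope, W cos 49° = 1479 N into the surface.
Along incline: T cos 35° = W sin 49° → T = 2077 N.
Perpendicular: N = W cos 49° − T sin 35° = 287.6 N.

N ≈ 288 N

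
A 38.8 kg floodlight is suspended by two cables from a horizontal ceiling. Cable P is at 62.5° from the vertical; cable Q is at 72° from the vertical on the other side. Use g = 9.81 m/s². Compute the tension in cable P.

Angles from the horizontal: cable P is 90° − 62.5° = 27.5°, cable Q is 90° − 72° = 18°.
Weight W = 38.8 × 9.81 = 380.6 N acts straight down.
Horizontal: T_P cos 27.5° = T_Q cos 18°  →  T_Q = 0.9327 T_P.
Vertical: T_P sin 27.5° + T_Q sin 18° = 380.6.
Substituting the horizontal relation into the vertical equation gives 0.75 T_P = 380.6, so T_P = 507.5 N.

T_P ≈ 508 N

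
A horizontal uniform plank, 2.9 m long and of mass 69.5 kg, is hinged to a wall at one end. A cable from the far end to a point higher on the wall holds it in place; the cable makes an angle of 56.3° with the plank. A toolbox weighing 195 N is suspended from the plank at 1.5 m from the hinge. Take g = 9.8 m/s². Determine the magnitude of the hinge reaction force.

|H| ≈ 525 N

Take torques about the hinge: T sin 56.3° · 2.9 = 69.5×9.8×1.45 + 195×1.5 = 1280.1 N·m.
So T = 1280.1 / (0.8320 × 2.9) = 530.57 N.
ΣF_x = 0: H_x = T cos 56.3° = 294.39 N.
ΣF_y = 0: H_y = (69.5×9.8 + 195) − T sin 56.3° = 876.1 − 441.41 = 434.69 N.
|H| = √(H_x² + H_y²) = √((294.39)² + (434.69)²) = 524.99 N.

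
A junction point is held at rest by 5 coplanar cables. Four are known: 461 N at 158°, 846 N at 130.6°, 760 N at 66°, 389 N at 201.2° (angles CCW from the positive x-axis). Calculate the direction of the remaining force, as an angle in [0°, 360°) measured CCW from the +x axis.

Sum the known components: ΣF_x = -1032 N, ΣF_y = 1369 N.
For equilibrium the remaining force must supply (−ΣF_x, −ΣF_y) = (1032, -1369) N.
Magnitude = √((1032)² + (-1369)²) = 1714 N; direction = atan2(-1369, 1032) = 307.0°.

θ ≈ 307°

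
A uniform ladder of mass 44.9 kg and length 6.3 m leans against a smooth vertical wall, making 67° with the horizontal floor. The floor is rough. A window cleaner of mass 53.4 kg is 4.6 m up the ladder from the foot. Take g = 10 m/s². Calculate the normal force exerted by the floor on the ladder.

N_floor ≈ 983 N

ΣF_y = 0: N_floor = 44.9×10 + 53.4×10 = 983 N.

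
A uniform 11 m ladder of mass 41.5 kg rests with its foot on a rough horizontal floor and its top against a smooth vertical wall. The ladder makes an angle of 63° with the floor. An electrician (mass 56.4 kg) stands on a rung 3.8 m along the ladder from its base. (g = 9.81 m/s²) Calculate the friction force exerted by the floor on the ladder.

Torques about the foot: N_wall · 11 sin 63° = 41.5×9.81×5.5 cos 63° + 56.4×9.81×3.8 cos 63° → N_wall = 201.11 N.
ΣF_x = 0: f_floor = N_wall = 201.11 N.

f ≈ 201 N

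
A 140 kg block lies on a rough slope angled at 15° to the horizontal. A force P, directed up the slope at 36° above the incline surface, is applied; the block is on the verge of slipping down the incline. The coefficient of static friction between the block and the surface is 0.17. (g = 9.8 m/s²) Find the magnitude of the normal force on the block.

On the verge of sliding down the incline, friction equals μN and acts up the slope.
Perpendicular: N + P sin 36° = W cos 15° = 1325 N.
Along incline: P cos 36° + μN = W sin 15° with W sin 15° = 355.1 N.
Solving the pair for P and N: P = 183.1 N, N = 1218 N (and f = μN = 207 N).

N ≈ 1220 N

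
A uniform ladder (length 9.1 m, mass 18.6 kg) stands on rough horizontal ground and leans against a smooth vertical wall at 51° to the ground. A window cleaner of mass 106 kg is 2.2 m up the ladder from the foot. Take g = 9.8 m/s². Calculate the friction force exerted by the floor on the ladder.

Torques about the foot: N_wall · 9.1 sin 51° = 18.6×9.8×4.55 cos 51° + 106×9.8×2.2 cos 51° → N_wall = 277.17 N.
ΣF_x = 0: f_floor = N_wall = 277.17 N.

f ≈ 277 N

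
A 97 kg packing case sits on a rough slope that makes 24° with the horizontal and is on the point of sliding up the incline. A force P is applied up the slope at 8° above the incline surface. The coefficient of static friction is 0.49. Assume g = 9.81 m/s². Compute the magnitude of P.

P ≈ 768 N

On the verge of sliding up the incline, friction equals μN and acts down the slope.
Perpendicular: N + P sin 8° = W cos 24° = 869.3 N.
Along incline: P cos 8° = W sin 24° + μN  with W sin 24° = 387 N.
Solving the pair for P and N: P = 768.1 N, N = 762.4 N (and f = μN = 373.6 N).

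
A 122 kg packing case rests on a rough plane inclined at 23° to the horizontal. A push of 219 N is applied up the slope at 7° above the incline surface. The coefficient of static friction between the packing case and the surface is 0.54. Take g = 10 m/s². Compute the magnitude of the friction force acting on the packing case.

f ≈ 259 N

Axes along / perpendicular to the incline. W sin 23° = 476.7 N down-slope; W cos 23° = 1123 N into the surface.
Perpendicular: N = W cos 23° − P sin 7° = 1123 − 26.69 = 1096 N.
Along incline: P cos 7° + f = W sin 23° (friction acts up-slope) → f = 476.7 − 217.4 = 259.3 N.
|f| = 259.3 N ≤ μN = 592 N, so the packing case is indeed static.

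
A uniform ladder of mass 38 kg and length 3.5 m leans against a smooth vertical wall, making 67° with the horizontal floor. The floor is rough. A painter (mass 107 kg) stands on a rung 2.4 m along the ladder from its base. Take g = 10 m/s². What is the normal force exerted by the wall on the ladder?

N_wall ≈ 392 N

Torques about the foot: N_wall · 3.5 sin 67° = 38×10×1.75 cos 67° + 107×10×2.4 cos 67° → N_wall = 392.09 N.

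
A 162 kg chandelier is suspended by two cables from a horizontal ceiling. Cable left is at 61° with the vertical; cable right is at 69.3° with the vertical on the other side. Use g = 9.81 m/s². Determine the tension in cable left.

Angles from the horizontal: cable left is 90° − 61° = 29°, cable right is 90° − 69.3° = 20.7°.
Weight W = 162 × 9.81 = 1589 N acts straight down.
Horizontal: T_left cos 29° = T_right cos 20.7°  →  T_right = 0.935 T_left.
Vertical: T_left sin 29° + T_right sin 20.7° = 1589.
Substituting the horizontal relation into the vertical equation gives 0.8153 T_left = 1589, so T_left = 1949 N.

T_left ≈ 1950 N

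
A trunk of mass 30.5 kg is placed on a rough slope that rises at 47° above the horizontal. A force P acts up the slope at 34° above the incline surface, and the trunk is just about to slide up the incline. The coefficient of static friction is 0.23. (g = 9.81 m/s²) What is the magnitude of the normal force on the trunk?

N ≈ 48.9 N

On the verge of sliding up the incline, friction equals μN and acts down the slope.
Perpendicular: N + P sin 34° = W cos 47° = 204.1 N.
Along incline: P cos 34° = W sin 47° + μN  with W sin 47° = 218.8 N.
Solving the pair for P and N: P = 277.5 N, N = 48.88 N (and f = μN = 11.24 N).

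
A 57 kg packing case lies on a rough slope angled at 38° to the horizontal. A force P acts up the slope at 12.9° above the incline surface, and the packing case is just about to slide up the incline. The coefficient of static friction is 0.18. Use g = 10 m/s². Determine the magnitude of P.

On the verge of sliding up the incline, friction equals μN and acts down the slope.
Perpendicular: N + P sin 12.9° = W cos 38° = 449.2 N.
Along incline: P cos 12.9° = W sin 38° + μN  with W sin 38° = 350.9 N.
Solving the pair for P and N: P = 425.4 N, N = 354.2 N (and f = μN = 63.75 N).

P ≈ 425 N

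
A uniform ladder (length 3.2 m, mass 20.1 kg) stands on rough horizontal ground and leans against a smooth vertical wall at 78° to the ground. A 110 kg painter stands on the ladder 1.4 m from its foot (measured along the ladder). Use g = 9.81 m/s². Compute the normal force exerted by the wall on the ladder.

Torques about the foot: N_wall · 3.2 sin 78° = 20.1×9.81×1.6 cos 78° + 110×9.81×1.4 cos 78° → N_wall = 121.31 N.

N_wall ≈ 121 N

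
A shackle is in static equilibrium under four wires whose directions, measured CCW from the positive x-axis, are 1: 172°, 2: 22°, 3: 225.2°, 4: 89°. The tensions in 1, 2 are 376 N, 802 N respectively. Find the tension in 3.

Resolve: ΣF_x = 376 cos 172° + 802 cos 22° + T_3 cos 225.2° + T_4 cos 89° = 0.
        ΣF_y = 376 sin 172° + 802 sin 22° + T_3 sin 225.2° + T_4 sin 89° = 0.
The known terms sum to (371.3, 352.8) N, so -0.7046 T_3 + 0.0175 T_4 = -371.3 and -0.7096 T_3 + 0.9998 T_4 = -352.8.
Solving simultaneously: T_3 = 527.4 N, T_4 = 21.48 N.

T_3 ≈ 527 N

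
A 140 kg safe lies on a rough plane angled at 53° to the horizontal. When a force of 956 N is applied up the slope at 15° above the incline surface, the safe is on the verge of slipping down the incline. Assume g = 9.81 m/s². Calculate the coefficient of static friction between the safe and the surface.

μ ≈ 0.299

On the verge of sliding down the incline, friction is at its maximum μN and acts up the slope.
Perpendicular to incline: N = W cos 53° − P sin 15° = 826.5 − 247.4 = 579.1 N.
Along incline: P cos 15° + μN = W sin 53° → μ = (W sin 53° − P cos 15°) / N = 0.2995.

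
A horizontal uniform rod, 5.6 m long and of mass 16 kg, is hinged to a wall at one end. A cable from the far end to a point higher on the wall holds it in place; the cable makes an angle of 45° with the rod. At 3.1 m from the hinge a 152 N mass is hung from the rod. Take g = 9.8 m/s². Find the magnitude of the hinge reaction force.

Take torques about the hinge: T sin 45° · 5.6 = 16×9.8×2.8 + 152×3.1 = 910.24 N·m.
So T = 910.24 / (0.7071 × 5.6) = 229.87 N.
ΣF_x = 0: H_x = T cos 45° = 162.54 N.
ΣF_y = 0: H_y = (16×9.8 + 152) − T sin 45° = 308.8 − 162.54 = 146.26 N.
|H| = √(H_x² + H_y²) = √((162.54)² + (146.26)²) = 218.66 N.

|H| ≈ 219 N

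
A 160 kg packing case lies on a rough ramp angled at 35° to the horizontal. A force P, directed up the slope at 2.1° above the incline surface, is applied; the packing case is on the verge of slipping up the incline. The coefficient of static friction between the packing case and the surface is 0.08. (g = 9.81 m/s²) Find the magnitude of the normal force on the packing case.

N ≈ 1250 N

On the verge of sliding up the incline, friction equals μN and acts down the slope.
Perpendicular: N + P sin 2.1° = W cos 35° = 1286 N.
Along incline: P cos 2.1° = W sin 35° + μN  with W sin 35° = 900.3 N.
Solving the pair for P and N: P = 1001 N, N = 1249 N (and f = μN = 99.93 N).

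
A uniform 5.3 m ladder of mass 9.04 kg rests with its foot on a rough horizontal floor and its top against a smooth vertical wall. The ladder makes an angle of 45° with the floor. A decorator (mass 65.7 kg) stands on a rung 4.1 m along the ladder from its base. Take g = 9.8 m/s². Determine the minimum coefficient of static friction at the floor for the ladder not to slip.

μ_min ≈ 0.740

ΣF_y = 0: N_floor = 9.04×9.8 + 65.7×9.8 = 732.45 N.
Torques about the foot: N_wall · 5.3 sin 45° = 9.04×9.8×2.65 cos 45° + 65.7×9.8×4.1 cos 45° → N_wall = 542.38 N.
ΣF_x = 0: f_floor = N_wall = 542.38 N.
μ_min = f_floor / N_floor = 542.38 / 732.45 = 0.7405.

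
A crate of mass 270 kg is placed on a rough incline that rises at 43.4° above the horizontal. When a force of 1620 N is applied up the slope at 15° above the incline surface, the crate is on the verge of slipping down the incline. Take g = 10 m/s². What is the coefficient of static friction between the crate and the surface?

μ ≈ 0.188

On the verge of sliding down the incline, friction is at its maximum μN and acts up the slope.
Perpendicular to incline: N = W cos 43.4° − P sin 15° = 1962 − 419.3 = 1542 N.
Along incline: P cos 15° + μN = W sin 43.4° → μ = (W sin 43.4° − P cos 15°) / N = 0.1882.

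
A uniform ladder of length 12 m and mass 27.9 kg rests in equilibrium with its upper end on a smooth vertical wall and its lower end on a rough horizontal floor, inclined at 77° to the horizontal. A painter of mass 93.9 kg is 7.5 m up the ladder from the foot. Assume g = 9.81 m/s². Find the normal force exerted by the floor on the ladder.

ΣF_y = 0: N_floor = 27.9×9.81 + 93.9×9.81 = 1194.9 N.

N_floor ≈ 1190 N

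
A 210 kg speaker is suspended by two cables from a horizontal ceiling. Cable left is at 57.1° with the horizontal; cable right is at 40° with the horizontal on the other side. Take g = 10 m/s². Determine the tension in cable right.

Weight W = 210 × 10 = 2100 N acts straight down.
Horizontal: T_left cos 57.1° = T_right cos 40°  →  T_left = 1.41 T_right.
Vertical: T_left sin 57.1° + T_right sin 40° = 2100.
Substituting the horizontal relation into the vertical equation gives 1.827 T_right = 2100, so T_right = 1149 N.

T_right ≈ 1150 N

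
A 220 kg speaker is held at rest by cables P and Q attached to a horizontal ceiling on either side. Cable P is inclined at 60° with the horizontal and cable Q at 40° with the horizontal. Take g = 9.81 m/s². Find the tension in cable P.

T_P ≈ 1680 N

Weight W = 220 × 9.81 = 2158 N acts straight down.
Horizontal: T_P cos 60° = T_Q cos 40°  →  T_Q = 0.6527 T_P.
Vertical: T_P sin 60° + T_Q sin 40° = 2158.
Substituting the horizontal relation into the vertical equation gives 1.286 T_P = 2158, so T_P = 1679 N.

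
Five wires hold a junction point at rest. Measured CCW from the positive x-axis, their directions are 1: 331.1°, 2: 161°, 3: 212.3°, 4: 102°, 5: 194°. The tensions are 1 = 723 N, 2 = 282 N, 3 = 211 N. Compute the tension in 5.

T_5 ≈ 107 N

Resolve: ΣF_x = 723 cos 331.1° + 282 cos 161° + 211 cos 212.3° + T_4 cos 102° + T_5 cos 194° = 0.
        ΣF_y = 723 sin 331.1° + 282 sin 161° + 211 sin 212.3° + T_4 sin 102° + T_5 sin 194° = 0.
The known terms sum to (188, -370.4) N, so -0.2079 T_4 − 0.9703 T_5 = -188 and 0.9781 T_4 − 0.2419 T_5 = 370.4.
Solving simultaneously: T_4 = 405.1 N, T_5 = 106.9 N.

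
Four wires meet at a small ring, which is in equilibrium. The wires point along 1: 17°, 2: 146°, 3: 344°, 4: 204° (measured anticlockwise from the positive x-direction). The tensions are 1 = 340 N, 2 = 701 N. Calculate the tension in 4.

T_4 ≈ 625 N

Resolve: ΣF_x = 340 cos 17° + 701 cos 146° + T_3 cos 344° + T_4 cos 204° = 0.
        ΣF_y = 340 sin 17° + 701 sin 146° + T_3 sin 344° + T_4 sin 204° = 0.
The known terms sum to (-256, 491.4) N, so 0.9613 T_3 − 0.9135 T_4 = 256 and -0.2756 T_3 − 0.4067 T_4 = -491.4.
Solving simultaneously: T_3 = 860.4 N, T_4 = 625.1 N.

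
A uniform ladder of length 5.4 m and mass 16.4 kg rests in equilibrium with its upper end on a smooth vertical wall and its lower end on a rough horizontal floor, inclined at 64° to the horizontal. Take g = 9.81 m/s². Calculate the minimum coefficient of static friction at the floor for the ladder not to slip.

μ_min ≈ 0.244

ΣF_y = 0: N_floor = 16.4×9.81 = 160.88 N.
Torques about the foot: N_wall · 5.4 sin 64° = 16.4×9.81×2.7 cos 64° → N_wall = 39.234 N.
ΣF_x = 0: f_floor = N_wall = 39.234 N.
μ_min = f_floor / N_floor = 39.234 / 160.88 = 0.2439.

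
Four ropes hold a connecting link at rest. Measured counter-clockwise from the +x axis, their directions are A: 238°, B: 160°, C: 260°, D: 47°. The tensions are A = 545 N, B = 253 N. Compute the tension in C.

Resolve: ΣF_x = 545 cos 238° + 253 cos 160° + T_C cos 260° + T_D cos 47° = 0.
        ΣF_y = 545 sin 238° + 253 sin 160° + T_C sin 260° + T_D sin 47° = 0.
The known terms sum to (-526.5, -375.7) N, so -0.1736 T_C + 0.6820 T_D = 526.5 and -0.9848 T_C + 0.7314 T_D = 375.7.
Solving simultaneously: T_C = 236.7 N, T_D = 832.3 N.

T_C ≈ 237 N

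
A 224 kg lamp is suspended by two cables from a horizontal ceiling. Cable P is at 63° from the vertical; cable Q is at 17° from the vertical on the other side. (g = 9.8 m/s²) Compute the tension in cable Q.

Angles from the horizontal: cable P is 90° − 63° = 27°, cable Q is 90° − 17° = 73°.
Weight W = 224 × 9.8 = 2195 N acts straight down.
Horizontal: T_P cos 27° = T_Q cos 73°  →  T_P = 0.3281 T_Q.
Vertical: T_P sin 27° + T_Q sin 73° = 2195.
Substituting the horizontal relation into the vertical equation gives 1.105 T_Q = 2195, so T_Q = 1986 N.

T_Q ≈ 1990 N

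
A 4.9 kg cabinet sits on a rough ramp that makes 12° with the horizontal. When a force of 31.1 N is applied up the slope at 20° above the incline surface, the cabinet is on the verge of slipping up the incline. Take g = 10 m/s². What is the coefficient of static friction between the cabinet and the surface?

μ ≈ 0.510

On the verge of sliding up the incline, friction is at its maximum μN and acts down the slope.
Perpendicular to incline: N = W cos 12° − P sin 20° = 47.93 − 10.64 = 37.29 N.
Along incline: P cos 20° − μN = W sin 12° → μ = −(W sin 12° − P cos 20°) / N = 0.5105.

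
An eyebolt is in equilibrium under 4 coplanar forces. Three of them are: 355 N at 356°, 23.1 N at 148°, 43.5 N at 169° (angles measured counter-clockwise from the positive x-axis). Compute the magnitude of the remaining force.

F ≈ 292 N

Sum the known components: ΣF_x = 291.8 N, ΣF_y = -4.222 N.
For equilibrium the remaining force must supply (−ΣF_x, −ΣF_y) = (-291.8, 4.222) N.
Magnitude = √((-291.8)² + (4.222)²) = 291.9 N; direction = atan2(4.222, -291.8) = 179.2°.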